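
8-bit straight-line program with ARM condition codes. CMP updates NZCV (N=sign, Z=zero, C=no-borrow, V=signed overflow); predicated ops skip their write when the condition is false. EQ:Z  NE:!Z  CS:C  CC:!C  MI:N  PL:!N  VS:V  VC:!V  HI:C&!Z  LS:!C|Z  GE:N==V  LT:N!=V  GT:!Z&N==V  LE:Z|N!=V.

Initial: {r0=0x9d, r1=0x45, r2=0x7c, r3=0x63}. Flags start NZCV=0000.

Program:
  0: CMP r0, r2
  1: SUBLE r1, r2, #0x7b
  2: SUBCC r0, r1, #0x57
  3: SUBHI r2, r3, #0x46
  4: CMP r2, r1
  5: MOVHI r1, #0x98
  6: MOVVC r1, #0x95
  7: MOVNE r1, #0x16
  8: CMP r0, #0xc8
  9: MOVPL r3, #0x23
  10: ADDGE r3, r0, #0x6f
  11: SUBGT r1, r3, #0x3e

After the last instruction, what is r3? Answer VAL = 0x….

[0] flags=0011 → (cmp)
[1] flags=0011 LE?T → r1=0x01
[2] flags=0011 CC?F → skip
[3] flags=0011 HI?T → r2=0x1d
[4] flags=0010 → (cmp)
[5] flags=0010 HI?T → r1=0x98
[6] flags=0010 VC?T → r1=0x95
[7] flags=0010 NE?T → r1=0x16
[8] flags=1000 → (cmp)
[9] flags=1000 PL?F → skip
[10] flags=1000 GE?F → skip
[11] flags=1000 GT?F → skip

VAL = 0x63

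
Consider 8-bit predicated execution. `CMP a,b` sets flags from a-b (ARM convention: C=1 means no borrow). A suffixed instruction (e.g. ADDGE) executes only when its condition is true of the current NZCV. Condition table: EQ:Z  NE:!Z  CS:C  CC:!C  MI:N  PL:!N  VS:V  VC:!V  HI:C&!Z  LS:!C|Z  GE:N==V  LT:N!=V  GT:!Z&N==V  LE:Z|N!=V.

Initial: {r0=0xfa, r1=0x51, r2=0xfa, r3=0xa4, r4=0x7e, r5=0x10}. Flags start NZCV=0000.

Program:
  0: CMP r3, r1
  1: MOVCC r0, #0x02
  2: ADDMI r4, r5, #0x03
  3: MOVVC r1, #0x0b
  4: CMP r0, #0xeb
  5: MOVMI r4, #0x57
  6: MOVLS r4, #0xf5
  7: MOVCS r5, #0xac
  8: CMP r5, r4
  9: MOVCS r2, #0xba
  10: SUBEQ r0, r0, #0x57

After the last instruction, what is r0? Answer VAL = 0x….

VAL = 0xfa

[0] flags=0011 → (cmp)
[1] flags=0011 CC?F → skip
[2] flags=0011 MI?F → skip
[3] flags=0011 VC?F → skip
[4] flags=0010 → (cmp)
[5] flags=0010 MI?F → skip
[6] flags=0010 LS?F → skip
[7] flags=0010 CS?T → r5=0xac
[8] flags=0011 → (cmp)
[9] flags=0011 CS?T → r2=0xba
[10] flags=0011 EQ?F → skip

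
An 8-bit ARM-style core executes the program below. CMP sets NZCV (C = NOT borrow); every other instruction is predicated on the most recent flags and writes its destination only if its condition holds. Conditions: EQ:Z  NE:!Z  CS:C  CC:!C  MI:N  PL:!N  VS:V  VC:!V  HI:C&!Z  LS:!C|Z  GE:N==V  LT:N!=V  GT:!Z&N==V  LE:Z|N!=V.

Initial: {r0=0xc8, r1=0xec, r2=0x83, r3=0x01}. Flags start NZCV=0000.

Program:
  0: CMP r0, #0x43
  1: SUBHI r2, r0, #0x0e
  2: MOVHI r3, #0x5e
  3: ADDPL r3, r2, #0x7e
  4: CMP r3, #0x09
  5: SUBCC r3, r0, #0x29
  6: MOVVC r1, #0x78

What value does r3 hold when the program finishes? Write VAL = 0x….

[0] flags=1010 → (cmp)
[1] flags=1010 HI?T → r2=0xba
[2] flags=1010 HI?T → r3=0x5e
[3] flags=1010 PL?F → skip
[4] flags=0010 → (cmp)
[5] flags=0010 CC?F → skip
[6] flags=0010 VC?T → r1=0x78

VAL = 0x5e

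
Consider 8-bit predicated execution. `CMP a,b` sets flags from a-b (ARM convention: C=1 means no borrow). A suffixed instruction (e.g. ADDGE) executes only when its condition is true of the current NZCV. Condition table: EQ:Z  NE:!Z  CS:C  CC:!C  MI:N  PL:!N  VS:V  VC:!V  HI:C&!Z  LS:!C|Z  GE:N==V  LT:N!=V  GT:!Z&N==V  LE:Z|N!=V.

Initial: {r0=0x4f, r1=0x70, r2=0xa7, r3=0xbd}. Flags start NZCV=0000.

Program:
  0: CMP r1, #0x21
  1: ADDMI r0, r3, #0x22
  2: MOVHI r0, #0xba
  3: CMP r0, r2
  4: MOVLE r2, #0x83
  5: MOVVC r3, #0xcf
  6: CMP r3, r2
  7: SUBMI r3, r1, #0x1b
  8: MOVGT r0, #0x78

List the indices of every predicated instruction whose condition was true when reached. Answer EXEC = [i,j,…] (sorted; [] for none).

EXEC = [2,5,8]

0: ✓ CMP  NZCV=0010
1: · ADDMI
2: ✓ MOVHI  r0←0xba
3: ✓ CMP  NZCV=0010
4: · MOVLE
5: ✓ MOVVC  r3←0xcf
6: ✓ CMP  NZCV=0010
7: · SUBMI
8: ✓ MOVGT  r0←0x78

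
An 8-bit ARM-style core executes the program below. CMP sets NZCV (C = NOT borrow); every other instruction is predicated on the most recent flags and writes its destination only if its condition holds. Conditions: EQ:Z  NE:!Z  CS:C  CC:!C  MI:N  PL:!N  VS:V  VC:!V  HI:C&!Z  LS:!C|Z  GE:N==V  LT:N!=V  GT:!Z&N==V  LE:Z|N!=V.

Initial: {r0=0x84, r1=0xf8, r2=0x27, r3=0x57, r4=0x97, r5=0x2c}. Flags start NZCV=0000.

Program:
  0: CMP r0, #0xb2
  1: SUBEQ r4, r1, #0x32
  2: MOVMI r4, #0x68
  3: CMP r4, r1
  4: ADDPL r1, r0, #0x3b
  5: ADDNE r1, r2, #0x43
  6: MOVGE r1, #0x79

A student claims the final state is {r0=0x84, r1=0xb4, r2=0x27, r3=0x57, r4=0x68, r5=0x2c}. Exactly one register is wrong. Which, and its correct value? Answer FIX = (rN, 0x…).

FIX = (r1, 0x79)

[0] flags=1000 → (cmp)
[1] flags=1000 EQ?F → skip
[2] flags=1000 MI?T → r4=0x68
[3] flags=0000 → (cmp)
[4] flags=0000 PL?T → r1=0xbf
[5] flags=0000 NE?T → r1=0x6a
[6] flags=0000 GE?T → r1=0x79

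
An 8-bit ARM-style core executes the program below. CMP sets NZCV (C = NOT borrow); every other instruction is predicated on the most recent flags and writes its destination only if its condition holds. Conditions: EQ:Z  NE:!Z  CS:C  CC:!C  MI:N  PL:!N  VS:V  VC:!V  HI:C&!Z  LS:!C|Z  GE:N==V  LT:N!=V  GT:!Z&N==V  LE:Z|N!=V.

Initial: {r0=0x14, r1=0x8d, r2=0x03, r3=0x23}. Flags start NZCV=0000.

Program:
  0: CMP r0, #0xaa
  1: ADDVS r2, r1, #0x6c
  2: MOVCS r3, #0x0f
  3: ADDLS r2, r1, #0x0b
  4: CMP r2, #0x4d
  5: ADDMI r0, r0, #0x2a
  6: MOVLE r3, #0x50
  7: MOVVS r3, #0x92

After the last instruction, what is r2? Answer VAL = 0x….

[0] flags=0000 → (cmp)
[1] flags=0000 VS?F → skip
[2] flags=0000 CS?F → skip
[3] flags=0000 LS?T → r2=0x98
[4] flags=0011 → (cmp)
[5] flags=0011 MI?F → skip
[6] flags=0011 LE?T → r3=0x50
[7] flags=0011 VS?T → r3=0x92

VAL = 0x98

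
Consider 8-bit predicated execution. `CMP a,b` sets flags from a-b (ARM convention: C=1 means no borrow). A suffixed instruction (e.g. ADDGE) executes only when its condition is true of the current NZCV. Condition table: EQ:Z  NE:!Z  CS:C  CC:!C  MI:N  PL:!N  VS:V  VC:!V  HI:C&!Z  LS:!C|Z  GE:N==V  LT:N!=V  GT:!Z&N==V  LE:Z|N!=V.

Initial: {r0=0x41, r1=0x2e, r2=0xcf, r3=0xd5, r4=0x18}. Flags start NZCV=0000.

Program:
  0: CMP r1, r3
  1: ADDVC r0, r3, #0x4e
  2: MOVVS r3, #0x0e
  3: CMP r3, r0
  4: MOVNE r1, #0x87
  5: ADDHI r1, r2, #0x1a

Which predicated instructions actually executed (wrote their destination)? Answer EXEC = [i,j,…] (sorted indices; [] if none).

EXEC = [1,4,5]

0: ✓ CMP  NZCV=0000
1: ✓ ADDVC  r0←0x23
2: · MOVVS
3: ✓ CMP  NZCV=1010
4: ✓ MOVNE  r1←0x87
5: ✓ ADDHI  r1←0xe9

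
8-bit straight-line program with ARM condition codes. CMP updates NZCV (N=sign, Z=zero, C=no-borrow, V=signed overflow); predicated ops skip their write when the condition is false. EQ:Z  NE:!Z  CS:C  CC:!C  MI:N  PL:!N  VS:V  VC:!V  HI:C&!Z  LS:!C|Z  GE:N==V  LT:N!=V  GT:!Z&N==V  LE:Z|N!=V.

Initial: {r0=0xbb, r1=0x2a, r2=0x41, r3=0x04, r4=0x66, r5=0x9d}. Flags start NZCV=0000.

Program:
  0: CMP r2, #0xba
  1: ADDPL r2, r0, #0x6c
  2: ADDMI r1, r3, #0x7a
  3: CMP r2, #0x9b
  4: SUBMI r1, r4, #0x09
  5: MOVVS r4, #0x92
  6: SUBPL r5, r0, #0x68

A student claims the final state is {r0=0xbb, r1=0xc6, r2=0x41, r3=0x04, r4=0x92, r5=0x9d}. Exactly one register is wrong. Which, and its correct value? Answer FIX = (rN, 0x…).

0: ✓ CMP  NZCV=1001
1: · ADDPL
2: ✓ ADDMI  r1←0x7e
3: ✓ CMP  NZCV=1001
4: ✓ SUBMI  r1←0x5d
5: ✓ MOVVS  r4←0x92
6: · SUBPL

FIX = (r1, 0x5d)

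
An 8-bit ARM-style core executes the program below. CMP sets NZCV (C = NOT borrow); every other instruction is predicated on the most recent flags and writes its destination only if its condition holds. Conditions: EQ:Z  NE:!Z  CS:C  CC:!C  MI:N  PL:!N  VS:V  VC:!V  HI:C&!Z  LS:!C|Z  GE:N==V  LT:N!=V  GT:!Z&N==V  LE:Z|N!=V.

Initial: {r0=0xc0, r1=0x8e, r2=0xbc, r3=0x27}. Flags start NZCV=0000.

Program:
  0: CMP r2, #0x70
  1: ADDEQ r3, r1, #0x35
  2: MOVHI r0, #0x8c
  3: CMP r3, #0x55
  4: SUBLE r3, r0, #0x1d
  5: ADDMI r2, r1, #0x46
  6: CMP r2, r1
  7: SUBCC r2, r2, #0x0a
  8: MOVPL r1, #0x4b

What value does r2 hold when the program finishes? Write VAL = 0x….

VAL = 0xd4

[0] flags=0011 → (cmp)
[1] flags=0011 EQ?F → skip
[2] flags=0011 HI?T → r0=0x8c
[3] flags=1000 → (cmp)
[4] flags=1000 LE?T → r3=0x6f
[5] flags=1000 MI?T → r2=0xd4
[6] flags=0010 → (cmp)
[7] flags=0010 CC?F → skip
[8] flags=0010 PL?T → r1=0x4b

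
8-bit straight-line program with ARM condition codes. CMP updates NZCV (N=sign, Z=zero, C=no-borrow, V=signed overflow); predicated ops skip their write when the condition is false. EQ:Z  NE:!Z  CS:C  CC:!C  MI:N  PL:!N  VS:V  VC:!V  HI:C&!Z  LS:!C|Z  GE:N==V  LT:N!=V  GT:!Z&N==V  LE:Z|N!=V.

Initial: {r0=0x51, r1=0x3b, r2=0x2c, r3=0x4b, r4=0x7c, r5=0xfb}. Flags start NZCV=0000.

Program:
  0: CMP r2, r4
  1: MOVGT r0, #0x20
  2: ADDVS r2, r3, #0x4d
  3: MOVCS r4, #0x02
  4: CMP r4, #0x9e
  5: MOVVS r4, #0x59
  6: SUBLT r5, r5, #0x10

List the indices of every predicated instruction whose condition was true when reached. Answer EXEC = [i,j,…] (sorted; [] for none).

[0] flags=1000 → (cmp)
[1] flags=1000 GT?F → skip
[2] flags=1000 VS?F → skip
[3] flags=1000 CS?F → skip
[4] flags=1001 → (cmp)
[5] flags=1001 VS?T → r4=0x59
[6] flags=1001 LT?F → skip

EXEC = [5]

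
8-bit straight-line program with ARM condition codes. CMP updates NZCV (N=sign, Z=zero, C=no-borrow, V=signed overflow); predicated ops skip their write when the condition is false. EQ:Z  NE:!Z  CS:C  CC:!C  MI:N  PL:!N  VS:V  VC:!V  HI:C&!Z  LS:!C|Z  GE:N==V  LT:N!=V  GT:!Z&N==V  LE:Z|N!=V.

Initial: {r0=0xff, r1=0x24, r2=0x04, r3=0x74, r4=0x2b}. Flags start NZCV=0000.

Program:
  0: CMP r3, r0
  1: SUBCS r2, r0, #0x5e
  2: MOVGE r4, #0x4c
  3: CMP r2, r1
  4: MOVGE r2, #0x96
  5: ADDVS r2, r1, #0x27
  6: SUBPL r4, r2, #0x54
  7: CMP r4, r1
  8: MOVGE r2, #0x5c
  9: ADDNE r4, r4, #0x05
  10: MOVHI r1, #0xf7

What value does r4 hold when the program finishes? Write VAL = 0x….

0: ✓ CMP  NZCV=0000
1: · SUBCS
2: ✓ MOVGE  r4←0x4c
3: ✓ CMP  NZCV=1000
4: · MOVGE
5: · ADDVS
6: · SUBPL
7: ✓ CMP  NZCV=0010
8: ✓ MOVGE  r2←0x5c
9: ✓ ADDNE  r4←0x51
10: ✓ MOVHI  r1←0xf7

VAL = 0x51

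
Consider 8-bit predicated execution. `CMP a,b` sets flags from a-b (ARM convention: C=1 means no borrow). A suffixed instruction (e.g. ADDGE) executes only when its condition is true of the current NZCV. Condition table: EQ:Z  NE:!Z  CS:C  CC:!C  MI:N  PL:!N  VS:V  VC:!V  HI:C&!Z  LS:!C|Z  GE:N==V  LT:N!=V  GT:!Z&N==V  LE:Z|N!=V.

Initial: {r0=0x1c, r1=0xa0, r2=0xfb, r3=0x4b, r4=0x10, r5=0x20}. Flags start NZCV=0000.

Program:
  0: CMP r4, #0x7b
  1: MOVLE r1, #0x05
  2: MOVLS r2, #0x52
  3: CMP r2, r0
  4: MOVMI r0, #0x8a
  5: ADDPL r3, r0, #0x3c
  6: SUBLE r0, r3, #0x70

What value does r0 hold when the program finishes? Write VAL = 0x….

VAL = 0x1c

[0] flags=1000 → (cmp)
[1] flags=1000 LE?T → r1=0x05
[2] flags=1000 LS?T → r2=0x52
[3] flags=0010 → (cmp)
[4] flags=0010 MI?F → skip
[5] flags=0010 PL?T → r3=0x58
[6] flags=0010 LE?F → skip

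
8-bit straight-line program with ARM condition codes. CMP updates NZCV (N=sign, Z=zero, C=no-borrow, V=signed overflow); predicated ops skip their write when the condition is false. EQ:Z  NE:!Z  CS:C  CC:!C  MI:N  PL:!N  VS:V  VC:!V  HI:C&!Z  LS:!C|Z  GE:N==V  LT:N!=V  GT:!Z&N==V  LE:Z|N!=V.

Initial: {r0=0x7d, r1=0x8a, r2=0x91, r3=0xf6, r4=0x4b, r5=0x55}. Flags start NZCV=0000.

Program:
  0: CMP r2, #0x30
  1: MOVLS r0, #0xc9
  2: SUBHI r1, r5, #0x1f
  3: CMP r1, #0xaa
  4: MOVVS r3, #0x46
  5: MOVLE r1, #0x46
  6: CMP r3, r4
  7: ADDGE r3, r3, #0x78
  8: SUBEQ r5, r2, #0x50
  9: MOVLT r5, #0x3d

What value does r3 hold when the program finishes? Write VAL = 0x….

VAL = 0x46

0: ✓ CMP  NZCV=0011
1: · MOVLS
2: ✓ SUBHI  r1←0x36
3: ✓ CMP  NZCV=1001
4: ✓ MOVVS  r3←0x46
5: · MOVLE
6: ✓ CMP  NZCV=1000
7: · ADDGE
8: · SUBEQ
9: ✓ MOVLT  r5←0x3d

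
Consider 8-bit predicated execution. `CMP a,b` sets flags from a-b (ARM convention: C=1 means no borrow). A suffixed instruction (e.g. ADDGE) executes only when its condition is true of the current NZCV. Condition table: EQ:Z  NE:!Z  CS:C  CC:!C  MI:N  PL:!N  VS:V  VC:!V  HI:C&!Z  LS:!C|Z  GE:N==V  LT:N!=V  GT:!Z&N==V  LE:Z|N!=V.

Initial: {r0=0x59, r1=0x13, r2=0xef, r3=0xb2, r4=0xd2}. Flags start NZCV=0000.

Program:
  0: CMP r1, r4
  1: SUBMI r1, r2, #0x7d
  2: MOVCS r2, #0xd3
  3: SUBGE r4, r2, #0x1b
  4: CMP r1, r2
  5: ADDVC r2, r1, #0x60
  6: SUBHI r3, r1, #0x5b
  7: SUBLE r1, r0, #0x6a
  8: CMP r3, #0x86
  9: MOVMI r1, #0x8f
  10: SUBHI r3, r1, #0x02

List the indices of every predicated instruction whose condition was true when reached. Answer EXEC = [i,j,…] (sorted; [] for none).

0: ✓ CMP  NZCV=0000
1: · SUBMI
2: · MOVCS
3: ✓ SUBGE  r4←0xd4
4: ✓ CMP  NZCV=0000
5: ✓ ADDVC  r2←0x73
6: · SUBHI
7: · SUBLE
8: ✓ CMP  NZCV=0010
9: · MOVMI
10: ✓ SUBHI  r3←0x11

EXEC = [3,5,10]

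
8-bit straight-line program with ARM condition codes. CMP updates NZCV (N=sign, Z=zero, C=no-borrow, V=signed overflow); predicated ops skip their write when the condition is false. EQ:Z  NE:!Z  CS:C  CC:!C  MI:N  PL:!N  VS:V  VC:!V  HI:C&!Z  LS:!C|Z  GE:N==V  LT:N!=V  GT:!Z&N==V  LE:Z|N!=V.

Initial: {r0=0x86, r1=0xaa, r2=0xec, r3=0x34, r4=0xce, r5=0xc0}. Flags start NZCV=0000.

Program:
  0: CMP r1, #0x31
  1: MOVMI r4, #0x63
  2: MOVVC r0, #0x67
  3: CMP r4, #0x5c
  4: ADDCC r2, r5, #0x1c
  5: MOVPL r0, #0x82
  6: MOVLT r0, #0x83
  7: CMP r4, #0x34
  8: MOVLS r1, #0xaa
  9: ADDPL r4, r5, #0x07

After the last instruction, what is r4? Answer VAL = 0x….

[0] flags=0011 → (cmp)
[1] flags=0011 MI?F → skip
[2] flags=0011 VC?F → skip
[3] flags=0011 → (cmp)
[4] flags=0011 CC?F → skip
[5] flags=0011 PL?T → r0=0x82
[6] flags=0011 LT?T → r0=0x83
[7] flags=1010 → (cmp)
[8] flags=1010 LS?F → skip
[9] flags=1010 PL?F → skip

VAL = 0xce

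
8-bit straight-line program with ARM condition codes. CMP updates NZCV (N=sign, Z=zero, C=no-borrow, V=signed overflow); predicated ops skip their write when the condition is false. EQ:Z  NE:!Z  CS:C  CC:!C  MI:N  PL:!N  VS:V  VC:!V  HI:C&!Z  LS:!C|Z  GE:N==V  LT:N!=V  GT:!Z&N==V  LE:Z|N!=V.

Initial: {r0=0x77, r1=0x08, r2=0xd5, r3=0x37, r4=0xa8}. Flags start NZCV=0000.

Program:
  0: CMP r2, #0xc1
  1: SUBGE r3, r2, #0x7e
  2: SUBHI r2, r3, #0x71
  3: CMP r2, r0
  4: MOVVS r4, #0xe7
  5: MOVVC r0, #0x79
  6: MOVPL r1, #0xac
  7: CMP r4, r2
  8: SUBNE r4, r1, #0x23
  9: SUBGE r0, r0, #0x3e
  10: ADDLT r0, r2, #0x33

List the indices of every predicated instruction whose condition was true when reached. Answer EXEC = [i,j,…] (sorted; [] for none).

0: ✓ CMP  NZCV=0010
1: ✓ SUBGE  r3←0x57
2: ✓ SUBHI  r2←0xe6
3: ✓ CMP  NZCV=0011
4: ✓ MOVVS  r4←0xe7
5: · MOVVC
6: ✓ MOVPL  r1←0xac
7: ✓ CMP  NZCV=0010
8: ✓ SUBNE  r4←0x89
9: ✓ SUBGE  r0←0x39
10: · ADDLT

EXEC = [1,2,4,6,8,9]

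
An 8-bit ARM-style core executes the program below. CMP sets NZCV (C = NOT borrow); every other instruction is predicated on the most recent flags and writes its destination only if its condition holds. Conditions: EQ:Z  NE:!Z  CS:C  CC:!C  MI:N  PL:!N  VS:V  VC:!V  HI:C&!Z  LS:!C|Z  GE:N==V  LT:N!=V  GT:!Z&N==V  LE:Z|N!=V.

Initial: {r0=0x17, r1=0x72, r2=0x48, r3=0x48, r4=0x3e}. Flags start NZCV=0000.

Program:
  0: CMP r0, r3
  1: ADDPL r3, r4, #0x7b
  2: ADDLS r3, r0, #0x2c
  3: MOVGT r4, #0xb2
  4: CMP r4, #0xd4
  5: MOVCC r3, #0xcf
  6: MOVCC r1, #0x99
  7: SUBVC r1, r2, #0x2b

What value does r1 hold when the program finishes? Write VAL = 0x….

0: ✓ CMP  NZCV=1000
1: · ADDPL
2: ✓ ADDLS  r3←0x43
3: · MOVGT
4: ✓ CMP  NZCV=0000
5: ✓ MOVCC  r3←0xcf
6: ✓ MOVCC  r1←0x99
7: ✓ SUBVC  r1←0x1d

VAL = 0x1d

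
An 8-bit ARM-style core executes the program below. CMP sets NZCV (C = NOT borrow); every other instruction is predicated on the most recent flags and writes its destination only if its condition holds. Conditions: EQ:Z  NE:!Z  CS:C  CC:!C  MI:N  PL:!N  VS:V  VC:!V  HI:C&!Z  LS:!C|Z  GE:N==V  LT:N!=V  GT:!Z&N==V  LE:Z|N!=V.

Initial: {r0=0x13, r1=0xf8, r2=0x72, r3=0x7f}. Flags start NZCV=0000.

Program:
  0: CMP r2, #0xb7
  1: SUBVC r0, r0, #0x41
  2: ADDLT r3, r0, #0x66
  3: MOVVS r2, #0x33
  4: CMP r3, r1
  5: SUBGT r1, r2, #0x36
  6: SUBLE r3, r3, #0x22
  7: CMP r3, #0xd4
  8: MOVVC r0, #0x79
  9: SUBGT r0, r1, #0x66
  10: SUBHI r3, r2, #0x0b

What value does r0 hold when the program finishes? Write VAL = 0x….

VAL = 0x97

[0] flags=1001 → (cmp)
[1] flags=1001 VC?F → skip
[2] flags=1001 LT?F → skip
[3] flags=1001 VS?T → r2=0x33
[4] flags=1001 → (cmp)
[5] flags=1001 GT?T → r1=0xfd
[6] flags=1001 LE?F → skip
[7] flags=1001 → (cmp)
[8] flags=1001 VC?F → skip
[9] flags=1001 GT?T → r0=0x97
[10] flags=1001 HI?F → skip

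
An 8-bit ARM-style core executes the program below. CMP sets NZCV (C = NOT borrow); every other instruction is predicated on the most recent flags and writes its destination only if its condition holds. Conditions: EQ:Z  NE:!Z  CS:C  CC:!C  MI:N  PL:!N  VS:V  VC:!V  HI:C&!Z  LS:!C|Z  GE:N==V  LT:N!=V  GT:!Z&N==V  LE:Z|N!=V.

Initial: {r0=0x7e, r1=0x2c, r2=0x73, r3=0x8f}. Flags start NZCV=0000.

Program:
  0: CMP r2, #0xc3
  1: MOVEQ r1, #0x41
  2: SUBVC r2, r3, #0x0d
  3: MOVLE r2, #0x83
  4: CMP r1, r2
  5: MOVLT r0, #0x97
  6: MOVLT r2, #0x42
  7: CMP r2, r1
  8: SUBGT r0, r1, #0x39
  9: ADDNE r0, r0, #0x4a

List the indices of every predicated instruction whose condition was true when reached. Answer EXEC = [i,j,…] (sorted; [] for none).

EXEC = [5,6,8,9]

0: ✓ CMP  NZCV=1001
1: · MOVEQ
2: · SUBVC
3: · MOVLE
4: ✓ CMP  NZCV=1000
5: ✓ MOVLT  r0←0x97
6: ✓ MOVLT  r2←0x42
7: ✓ CMP  NZCV=0010
8: ✓ SUBGT  r0←0xf3
9: ✓ ADDNE  r0←0x3d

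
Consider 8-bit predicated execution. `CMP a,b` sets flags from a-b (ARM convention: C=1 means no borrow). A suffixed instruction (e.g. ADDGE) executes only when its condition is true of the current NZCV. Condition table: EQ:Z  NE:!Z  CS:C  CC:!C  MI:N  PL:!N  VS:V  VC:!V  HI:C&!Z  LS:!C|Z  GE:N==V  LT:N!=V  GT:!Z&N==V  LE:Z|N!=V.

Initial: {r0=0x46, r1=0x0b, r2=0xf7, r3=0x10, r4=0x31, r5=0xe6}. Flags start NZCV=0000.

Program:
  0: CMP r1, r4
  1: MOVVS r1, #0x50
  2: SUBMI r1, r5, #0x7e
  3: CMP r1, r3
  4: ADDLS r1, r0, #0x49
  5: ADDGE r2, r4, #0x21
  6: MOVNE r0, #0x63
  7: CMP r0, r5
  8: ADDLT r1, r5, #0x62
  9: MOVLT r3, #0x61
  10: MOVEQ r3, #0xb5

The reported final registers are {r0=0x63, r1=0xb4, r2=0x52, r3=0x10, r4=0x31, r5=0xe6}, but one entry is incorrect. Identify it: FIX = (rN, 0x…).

FIX = (r1, 0x68)

[0] flags=1000 → (cmp)
[1] flags=1000 VS?F → skip
[2] flags=1000 MI?T → r1=0x68
[3] flags=0010 → (cmp)
[4] flags=0010 LS?F → skip
[5] flags=0010 GE?T → r2=0x52
[6] flags=0010 NE?T → r0=0x63
[7] flags=0000 → (cmp)
[8] flags=0000 LT?F → skip
[9] flags=0000 LT?F → skip
[10] flags=0000 EQ?F → skip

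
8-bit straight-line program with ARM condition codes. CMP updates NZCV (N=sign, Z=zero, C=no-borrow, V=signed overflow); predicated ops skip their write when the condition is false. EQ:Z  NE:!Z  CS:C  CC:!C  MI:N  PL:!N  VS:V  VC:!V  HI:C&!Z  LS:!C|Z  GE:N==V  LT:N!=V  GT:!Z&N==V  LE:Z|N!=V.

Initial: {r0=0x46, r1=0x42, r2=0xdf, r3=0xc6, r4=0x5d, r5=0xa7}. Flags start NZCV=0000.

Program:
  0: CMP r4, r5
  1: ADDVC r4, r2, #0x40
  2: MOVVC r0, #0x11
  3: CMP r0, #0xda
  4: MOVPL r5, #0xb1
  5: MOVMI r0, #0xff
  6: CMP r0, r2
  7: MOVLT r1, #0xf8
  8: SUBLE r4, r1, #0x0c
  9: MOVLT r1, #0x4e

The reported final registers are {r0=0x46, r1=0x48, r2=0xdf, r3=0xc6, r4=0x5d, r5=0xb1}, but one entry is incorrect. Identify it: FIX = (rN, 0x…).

[0] flags=1001 → (cmp)
[1] flags=1001 VC?F → skip
[2] flags=1001 VC?F → skip
[3] flags=0000 → (cmp)
[4] flags=0000 PL?T → r5=0xb1
[5] flags=0000 MI?F → skip
[6] flags=0000 → (cmp)
[7] flags=0000 LT?F → skip
[8] flags=0000 LE?F → skip
[9] flags=0000 LT?F → skip

FIX = (r1, 0x42)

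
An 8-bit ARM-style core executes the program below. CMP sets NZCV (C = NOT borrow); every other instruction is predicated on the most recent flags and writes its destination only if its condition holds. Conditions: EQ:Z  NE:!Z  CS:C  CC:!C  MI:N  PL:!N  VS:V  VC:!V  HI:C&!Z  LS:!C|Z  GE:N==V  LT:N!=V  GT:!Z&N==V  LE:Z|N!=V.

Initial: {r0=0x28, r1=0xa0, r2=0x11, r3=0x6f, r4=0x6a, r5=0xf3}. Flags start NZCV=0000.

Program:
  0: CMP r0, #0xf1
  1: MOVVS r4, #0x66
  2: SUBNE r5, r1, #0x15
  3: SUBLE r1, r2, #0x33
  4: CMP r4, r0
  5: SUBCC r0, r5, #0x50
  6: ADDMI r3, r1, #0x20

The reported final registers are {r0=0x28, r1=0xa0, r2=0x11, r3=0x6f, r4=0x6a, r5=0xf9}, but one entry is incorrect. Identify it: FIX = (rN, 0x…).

0: ✓ CMP  NZCV=0000
1: · MOVVS
2: ✓ SUBNE  r5←0x8b
3: · SUBLE
4: ✓ CMP  NZCV=0010
5: · SUBCC
6: · ADDMI

FIX = (r5, 0x8b)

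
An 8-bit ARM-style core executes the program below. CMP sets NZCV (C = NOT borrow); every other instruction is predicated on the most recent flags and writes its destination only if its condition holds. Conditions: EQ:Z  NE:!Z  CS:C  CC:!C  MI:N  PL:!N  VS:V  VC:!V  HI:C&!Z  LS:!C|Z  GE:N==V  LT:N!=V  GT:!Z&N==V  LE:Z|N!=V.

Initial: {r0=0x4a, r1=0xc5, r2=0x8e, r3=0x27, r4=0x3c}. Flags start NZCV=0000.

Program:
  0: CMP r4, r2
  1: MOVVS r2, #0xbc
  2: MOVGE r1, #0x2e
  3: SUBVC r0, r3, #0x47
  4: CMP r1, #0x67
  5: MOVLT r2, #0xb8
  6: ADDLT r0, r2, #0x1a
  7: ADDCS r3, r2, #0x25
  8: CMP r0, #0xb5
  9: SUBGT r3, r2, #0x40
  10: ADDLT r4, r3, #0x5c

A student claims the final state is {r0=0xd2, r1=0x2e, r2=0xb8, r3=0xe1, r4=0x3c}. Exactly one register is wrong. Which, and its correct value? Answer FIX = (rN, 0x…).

FIX = (r3, 0x78)

0: ✓ CMP  NZCV=1001
1: ✓ MOVVS  r2←0xbc
2: ✓ MOVGE  r1←0x2e
3: · SUBVC
4: ✓ CMP  NZCV=1000
5: ✓ MOVLT  r2←0xb8
6: ✓ ADDLT  r0←0xd2
7: · ADDCS
8: ✓ CMP  NZCV=0010
9: ✓ SUBGT  r3←0x78
10: · ADDLT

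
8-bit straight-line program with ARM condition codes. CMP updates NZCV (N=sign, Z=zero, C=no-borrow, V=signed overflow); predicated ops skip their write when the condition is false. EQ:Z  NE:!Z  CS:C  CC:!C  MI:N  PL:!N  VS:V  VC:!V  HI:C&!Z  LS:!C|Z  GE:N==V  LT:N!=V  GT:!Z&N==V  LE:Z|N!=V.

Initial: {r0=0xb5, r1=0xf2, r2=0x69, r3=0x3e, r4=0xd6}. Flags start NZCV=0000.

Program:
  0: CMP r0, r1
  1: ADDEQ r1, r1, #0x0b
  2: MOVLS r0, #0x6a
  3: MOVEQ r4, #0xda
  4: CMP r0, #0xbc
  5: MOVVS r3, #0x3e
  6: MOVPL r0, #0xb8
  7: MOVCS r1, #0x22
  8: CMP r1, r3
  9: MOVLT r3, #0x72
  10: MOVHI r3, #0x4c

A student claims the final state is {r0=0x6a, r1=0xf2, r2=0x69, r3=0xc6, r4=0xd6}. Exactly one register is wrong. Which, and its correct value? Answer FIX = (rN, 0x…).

FIX = (r3, 0x4c)

0: ✓ CMP  NZCV=1000
1: · ADDEQ
2: ✓ MOVLS  r0←0x6a
3: · MOVEQ
4: ✓ CMP  NZCV=1001
5: ✓ MOVVS  r3←0x3e
6: · MOVPL
7: · MOVCS
8: ✓ CMP  NZCV=1010
9: ✓ MOVLT  r3←0x72
10: ✓ MOVHI  r3←0x4c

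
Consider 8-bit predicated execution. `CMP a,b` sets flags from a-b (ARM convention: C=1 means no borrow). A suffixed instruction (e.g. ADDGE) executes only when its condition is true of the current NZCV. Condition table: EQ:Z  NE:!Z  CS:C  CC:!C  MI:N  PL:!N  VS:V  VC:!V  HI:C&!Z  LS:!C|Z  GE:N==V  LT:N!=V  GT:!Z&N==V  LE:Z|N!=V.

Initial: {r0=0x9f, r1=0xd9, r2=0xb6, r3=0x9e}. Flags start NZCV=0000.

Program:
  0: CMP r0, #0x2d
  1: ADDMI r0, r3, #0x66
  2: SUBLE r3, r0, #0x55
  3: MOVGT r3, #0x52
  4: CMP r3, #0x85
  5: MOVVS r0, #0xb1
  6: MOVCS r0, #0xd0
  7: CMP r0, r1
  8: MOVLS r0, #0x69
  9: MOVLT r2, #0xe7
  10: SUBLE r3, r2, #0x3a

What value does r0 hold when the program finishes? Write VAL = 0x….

0: ✓ CMP  NZCV=0011
1: · ADDMI
2: ✓ SUBLE  r3←0x4a
3: · MOVGT
4: ✓ CMP  NZCV=1001
5: ✓ MOVVS  r0←0xb1
6: · MOVCS
7: ✓ CMP  NZCV=1000
8: ✓ MOVLS  r0←0x69
9: ✓ MOVLT  r2←0xe7
10: ✓ SUBLE  r3←0xad

VAL = 0x69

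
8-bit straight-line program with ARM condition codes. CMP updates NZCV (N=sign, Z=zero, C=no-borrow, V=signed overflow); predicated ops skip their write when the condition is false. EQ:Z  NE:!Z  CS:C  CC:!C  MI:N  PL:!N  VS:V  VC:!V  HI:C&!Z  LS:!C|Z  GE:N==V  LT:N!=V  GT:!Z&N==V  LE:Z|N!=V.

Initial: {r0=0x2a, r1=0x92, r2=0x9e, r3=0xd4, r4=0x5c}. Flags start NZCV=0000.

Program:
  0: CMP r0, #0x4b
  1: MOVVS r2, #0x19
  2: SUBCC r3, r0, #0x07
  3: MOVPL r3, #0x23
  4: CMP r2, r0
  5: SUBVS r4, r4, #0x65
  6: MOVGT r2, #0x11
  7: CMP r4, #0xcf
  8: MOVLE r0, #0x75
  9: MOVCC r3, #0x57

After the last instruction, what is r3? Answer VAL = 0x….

0: ✓ CMP  NZCV=1000
1: · MOVVS
2: ✓ SUBCC  r3←0x23
3: · MOVPL
4: ✓ CMP  NZCV=0011
5: ✓ SUBVS  r4←0xf7
6: · MOVGT
7: ✓ CMP  NZCV=0010
8: · MOVLE
9: · MOVCC

VAL = 0x23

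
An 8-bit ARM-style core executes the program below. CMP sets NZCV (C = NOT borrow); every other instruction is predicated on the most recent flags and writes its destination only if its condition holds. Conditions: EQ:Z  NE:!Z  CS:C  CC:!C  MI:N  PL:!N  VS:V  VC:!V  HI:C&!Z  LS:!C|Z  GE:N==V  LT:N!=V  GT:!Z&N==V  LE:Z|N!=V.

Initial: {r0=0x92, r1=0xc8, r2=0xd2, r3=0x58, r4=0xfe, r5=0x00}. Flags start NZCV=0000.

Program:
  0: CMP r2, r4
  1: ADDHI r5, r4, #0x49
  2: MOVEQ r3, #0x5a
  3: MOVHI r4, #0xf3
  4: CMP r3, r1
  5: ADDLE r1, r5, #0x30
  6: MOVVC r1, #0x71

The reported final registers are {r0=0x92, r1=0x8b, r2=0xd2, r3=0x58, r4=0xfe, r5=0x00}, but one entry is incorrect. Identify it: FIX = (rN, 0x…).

0: ✓ CMP  NZCV=1000
1: · ADDHI
2: · MOVEQ
3: · MOVHI
4: ✓ CMP  NZCV=1001
5: · ADDLE
6: · MOVVC

FIX = (r1, 0xc8)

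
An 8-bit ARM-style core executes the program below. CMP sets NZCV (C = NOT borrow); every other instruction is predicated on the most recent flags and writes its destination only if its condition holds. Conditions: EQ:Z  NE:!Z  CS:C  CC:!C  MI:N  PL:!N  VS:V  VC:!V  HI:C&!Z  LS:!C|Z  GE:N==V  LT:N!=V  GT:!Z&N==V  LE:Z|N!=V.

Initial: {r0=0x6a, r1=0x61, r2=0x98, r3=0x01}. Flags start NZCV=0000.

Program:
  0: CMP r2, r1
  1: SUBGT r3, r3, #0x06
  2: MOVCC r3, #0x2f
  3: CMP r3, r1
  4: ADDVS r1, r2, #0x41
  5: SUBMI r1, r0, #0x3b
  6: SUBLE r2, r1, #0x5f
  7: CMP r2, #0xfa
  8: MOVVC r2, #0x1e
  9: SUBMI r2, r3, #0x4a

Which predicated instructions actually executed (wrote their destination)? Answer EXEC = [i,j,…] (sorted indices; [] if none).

EXEC = [5,6,8,9]

[0] flags=0011 → (cmp)
[1] flags=0011 GT?F → skip
[2] flags=0011 CC?F → skip
[3] flags=1000 → (cmp)
[4] flags=1000 VS?F → skip
[5] flags=1000 MI?T → r1=0x2f
[6] flags=1000 LE?T → r2=0xd0
[7] flags=1000 → (cmp)
[8] flags=1000 VC?T → r2=0x1e
[9] flags=1000 MI?T → r2=0xb7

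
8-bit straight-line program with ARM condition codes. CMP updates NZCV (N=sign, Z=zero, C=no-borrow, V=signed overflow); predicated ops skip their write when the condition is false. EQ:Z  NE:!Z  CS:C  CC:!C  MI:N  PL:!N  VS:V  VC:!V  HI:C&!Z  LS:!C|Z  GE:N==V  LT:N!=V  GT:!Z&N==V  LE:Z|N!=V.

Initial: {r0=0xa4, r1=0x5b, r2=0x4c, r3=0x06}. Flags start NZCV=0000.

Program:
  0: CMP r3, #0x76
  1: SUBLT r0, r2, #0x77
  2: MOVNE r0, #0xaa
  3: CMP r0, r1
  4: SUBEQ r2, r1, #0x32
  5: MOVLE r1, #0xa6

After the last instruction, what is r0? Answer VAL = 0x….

VAL = 0xaa

0: ✓ CMP  NZCV=1000
1: ✓ SUBLT  r0←0xd5
2: ✓ MOVNE  r0←0xaa
3: ✓ CMP  NZCV=0011
4: · SUBEQ
5: ✓ MOVLE  r1←0xa6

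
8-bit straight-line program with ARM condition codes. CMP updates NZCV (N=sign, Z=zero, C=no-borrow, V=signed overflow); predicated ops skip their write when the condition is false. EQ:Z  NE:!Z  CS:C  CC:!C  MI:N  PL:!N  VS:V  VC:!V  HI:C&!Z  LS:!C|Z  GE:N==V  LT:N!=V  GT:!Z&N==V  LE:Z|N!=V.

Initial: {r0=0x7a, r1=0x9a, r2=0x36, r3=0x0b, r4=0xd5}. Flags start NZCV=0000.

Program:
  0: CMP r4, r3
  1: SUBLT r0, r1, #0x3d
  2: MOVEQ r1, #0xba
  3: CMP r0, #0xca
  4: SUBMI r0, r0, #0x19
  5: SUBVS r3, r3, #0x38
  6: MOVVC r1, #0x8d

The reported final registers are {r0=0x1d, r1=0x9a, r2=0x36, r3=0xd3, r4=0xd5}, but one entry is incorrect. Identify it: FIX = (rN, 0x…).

0: ✓ CMP  NZCV=1010
1: ✓ SUBLT  r0←0x5d
2: · MOVEQ
3: ✓ CMP  NZCV=1001
4: ✓ SUBMI  r0←0x44
5: ✓ SUBVS  r3←0xd3
6: · MOVVC

FIX = (r0, 0x44)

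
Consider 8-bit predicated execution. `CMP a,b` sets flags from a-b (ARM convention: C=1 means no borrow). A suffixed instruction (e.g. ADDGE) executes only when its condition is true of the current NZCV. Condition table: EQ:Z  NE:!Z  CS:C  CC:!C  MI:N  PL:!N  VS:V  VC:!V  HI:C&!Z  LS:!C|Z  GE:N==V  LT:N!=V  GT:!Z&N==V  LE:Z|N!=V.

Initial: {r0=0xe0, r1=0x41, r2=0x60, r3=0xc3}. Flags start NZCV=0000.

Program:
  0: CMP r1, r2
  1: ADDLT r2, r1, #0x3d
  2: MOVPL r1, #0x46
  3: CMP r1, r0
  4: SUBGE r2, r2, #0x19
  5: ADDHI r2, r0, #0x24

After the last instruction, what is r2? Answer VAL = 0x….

VAL = 0x65

[0] flags=1000 → (cmp)
[1] flags=1000 LT?T → r2=0x7e
[2] flags=1000 PL?F → skip
[3] flags=0000 → (cmp)
[4] flags=0000 GE?T → r2=0x65
[5] flags=0000 HI?F → skip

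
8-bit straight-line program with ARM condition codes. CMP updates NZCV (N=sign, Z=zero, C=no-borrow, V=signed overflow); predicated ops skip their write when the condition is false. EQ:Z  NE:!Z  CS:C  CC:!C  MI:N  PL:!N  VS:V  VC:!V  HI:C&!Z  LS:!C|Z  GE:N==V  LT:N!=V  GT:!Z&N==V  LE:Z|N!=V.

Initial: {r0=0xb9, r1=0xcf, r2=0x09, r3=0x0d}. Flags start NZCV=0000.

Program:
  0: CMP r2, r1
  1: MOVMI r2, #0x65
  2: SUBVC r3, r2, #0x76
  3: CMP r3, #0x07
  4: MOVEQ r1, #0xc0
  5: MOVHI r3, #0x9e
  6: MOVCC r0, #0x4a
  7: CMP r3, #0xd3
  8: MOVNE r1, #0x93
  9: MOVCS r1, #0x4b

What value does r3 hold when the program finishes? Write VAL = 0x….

0: ✓ CMP  NZCV=0000
1: · MOVMI
2: ✓ SUBVC  r3←0x93
3: ✓ CMP  NZCV=1010
4: · MOVEQ
5: ✓ MOVHI  r3←0x9e
6: · MOVCC
7: ✓ CMP  NZCV=1000
8: ✓ MOVNE  r1←0x93
9: · MOVCS

VAL = 0x9e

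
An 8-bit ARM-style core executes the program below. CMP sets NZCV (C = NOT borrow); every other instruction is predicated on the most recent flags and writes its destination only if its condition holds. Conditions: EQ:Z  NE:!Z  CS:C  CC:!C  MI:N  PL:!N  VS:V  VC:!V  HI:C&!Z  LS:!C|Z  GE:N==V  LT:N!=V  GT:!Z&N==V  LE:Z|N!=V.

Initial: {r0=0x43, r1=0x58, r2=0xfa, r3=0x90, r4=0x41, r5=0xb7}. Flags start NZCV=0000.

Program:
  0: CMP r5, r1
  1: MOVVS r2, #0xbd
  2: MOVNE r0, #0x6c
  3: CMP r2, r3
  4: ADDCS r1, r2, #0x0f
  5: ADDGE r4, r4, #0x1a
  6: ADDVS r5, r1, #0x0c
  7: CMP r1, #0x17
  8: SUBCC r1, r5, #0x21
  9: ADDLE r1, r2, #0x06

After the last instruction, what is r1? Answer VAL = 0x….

VAL = 0xc3

[0] flags=0011 → (cmp)
[1] flags=0011 VS?T → r2=0xbd
[2] flags=0011 NE?T → r0=0x6c
[3] flags=0010 → (cmp)
[4] flags=0010 CS?T → r1=0xcc
[5] flags=0010 GE?T → r4=0x5b
[6] flags=0010 VS?F → skip
[7] flags=1010 → (cmp)
[8] flags=1010 CC?F → skip
[9] flags=1010 LE?T → r1=0xc3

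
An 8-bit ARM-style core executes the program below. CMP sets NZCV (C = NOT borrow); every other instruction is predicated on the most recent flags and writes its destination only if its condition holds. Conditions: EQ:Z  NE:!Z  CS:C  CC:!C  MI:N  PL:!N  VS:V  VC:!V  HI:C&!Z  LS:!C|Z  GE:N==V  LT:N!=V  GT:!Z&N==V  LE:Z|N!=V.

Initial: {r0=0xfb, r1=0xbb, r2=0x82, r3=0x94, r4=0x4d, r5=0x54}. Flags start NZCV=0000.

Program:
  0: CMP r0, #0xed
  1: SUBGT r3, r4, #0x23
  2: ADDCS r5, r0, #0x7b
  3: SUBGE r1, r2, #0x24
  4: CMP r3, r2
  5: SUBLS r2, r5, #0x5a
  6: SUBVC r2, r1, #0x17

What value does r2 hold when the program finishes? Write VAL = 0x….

[0] flags=0010 → (cmp)
[1] flags=0010 GT?T → r3=0x2a
[2] flags=0010 CS?T → r5=0x76
[3] flags=0010 GE?T → r1=0x5e
[4] flags=1001 → (cmp)
[5] flags=1001 LS?T → r2=0x1c
[6] flags=1001 VC?F → skip

VAL = 0x1c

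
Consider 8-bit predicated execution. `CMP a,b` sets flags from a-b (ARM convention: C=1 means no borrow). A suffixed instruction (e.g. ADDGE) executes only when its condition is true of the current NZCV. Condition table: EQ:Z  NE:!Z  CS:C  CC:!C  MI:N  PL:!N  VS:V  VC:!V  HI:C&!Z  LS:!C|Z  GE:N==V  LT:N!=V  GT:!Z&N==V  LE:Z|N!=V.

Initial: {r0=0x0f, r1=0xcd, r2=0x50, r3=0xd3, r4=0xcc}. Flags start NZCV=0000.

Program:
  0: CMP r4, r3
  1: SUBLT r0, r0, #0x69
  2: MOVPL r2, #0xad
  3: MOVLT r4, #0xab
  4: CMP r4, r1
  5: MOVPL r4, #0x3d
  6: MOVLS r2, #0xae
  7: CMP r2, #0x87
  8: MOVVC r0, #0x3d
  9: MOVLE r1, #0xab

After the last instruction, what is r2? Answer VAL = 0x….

VAL = 0xae

[0] flags=1000 → (cmp)
[1] flags=1000 LT?T → r0=0xa6
[2] flags=1000 PL?F → skip
[3] flags=1000 LT?T → r4=0xab
[4] flags=1000 → (cmp)
[5] flags=1000 PL?F → skip
[6] flags=1000 LS?T → r2=0xae
[7] flags=0010 → (cmp)
[8] flags=0010 VC?T → r0=0x3d
[9] flags=0010 LE?F → skip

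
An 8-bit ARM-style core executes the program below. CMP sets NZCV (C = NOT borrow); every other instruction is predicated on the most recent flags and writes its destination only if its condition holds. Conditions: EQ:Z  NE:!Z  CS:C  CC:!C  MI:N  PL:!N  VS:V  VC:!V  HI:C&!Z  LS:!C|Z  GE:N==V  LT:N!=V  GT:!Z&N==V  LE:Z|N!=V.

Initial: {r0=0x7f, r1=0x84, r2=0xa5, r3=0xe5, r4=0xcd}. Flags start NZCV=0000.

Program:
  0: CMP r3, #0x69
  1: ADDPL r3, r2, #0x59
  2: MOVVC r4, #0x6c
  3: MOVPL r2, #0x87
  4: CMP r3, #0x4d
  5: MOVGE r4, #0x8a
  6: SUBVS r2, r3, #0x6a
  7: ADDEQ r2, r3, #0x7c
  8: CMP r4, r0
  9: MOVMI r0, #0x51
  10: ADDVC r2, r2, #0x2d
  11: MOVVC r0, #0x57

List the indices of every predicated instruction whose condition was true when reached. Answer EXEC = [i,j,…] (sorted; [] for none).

EXEC = [1,3]

0: ✓ CMP  NZCV=0011
1: ✓ ADDPL  r3←0xfe
2: · MOVVC
3: ✓ MOVPL  r2←0x87
4: ✓ CMP  NZCV=1010
5: · MOVGE
6: · SUBVS
7: · ADDEQ
8: ✓ CMP  NZCV=0011
9: · MOVMI
10: · ADDVC
11: · MOVVC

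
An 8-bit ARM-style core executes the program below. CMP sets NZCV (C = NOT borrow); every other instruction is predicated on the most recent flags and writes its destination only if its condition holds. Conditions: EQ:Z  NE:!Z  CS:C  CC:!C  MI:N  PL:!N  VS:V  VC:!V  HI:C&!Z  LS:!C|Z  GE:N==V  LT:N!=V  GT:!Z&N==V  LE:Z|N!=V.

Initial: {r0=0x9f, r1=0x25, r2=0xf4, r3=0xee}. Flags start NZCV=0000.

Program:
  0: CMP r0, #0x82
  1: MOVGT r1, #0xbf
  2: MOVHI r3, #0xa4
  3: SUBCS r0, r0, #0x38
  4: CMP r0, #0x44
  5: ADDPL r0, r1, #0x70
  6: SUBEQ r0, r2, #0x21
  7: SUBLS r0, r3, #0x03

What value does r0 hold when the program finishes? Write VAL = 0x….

VAL = 0x2f

[0] flags=0010 → (cmp)
[1] flags=0010 GT?T → r1=0xbf
[2] flags=0010 HI?T → r3=0xa4
[3] flags=0010 CS?T → r0=0x67
[4] flags=0010 → (cmp)
[5] flags=0010 PL?T → r0=0x2f
[6] flags=0010 EQ?F → skip
[7] flags=0010 LS?F → skip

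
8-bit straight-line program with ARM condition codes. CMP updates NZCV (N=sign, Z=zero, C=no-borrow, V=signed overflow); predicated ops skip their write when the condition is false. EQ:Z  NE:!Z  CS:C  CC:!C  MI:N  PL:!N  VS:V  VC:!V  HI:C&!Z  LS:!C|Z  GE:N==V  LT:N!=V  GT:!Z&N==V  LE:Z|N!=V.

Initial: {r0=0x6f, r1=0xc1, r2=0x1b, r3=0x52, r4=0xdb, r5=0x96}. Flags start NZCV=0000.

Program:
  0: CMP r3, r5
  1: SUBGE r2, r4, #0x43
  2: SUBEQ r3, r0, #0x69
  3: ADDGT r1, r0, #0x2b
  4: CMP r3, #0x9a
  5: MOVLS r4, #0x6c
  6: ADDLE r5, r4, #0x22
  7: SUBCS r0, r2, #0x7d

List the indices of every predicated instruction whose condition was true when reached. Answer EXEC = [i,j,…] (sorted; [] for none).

EXEC = [1,3,5]

[0] flags=1001 → (cmp)
[1] flags=1001 GE?T → r2=0x98
[2] flags=1001 EQ?F → skip
[3] flags=1001 GT?T → r1=0x9a
[4] flags=1001 → (cmp)
[5] flags=1001 LS?T → r4=0x6c
[6] flags=1001 LE?F → skip
[7] flags=1001 CS?F → skip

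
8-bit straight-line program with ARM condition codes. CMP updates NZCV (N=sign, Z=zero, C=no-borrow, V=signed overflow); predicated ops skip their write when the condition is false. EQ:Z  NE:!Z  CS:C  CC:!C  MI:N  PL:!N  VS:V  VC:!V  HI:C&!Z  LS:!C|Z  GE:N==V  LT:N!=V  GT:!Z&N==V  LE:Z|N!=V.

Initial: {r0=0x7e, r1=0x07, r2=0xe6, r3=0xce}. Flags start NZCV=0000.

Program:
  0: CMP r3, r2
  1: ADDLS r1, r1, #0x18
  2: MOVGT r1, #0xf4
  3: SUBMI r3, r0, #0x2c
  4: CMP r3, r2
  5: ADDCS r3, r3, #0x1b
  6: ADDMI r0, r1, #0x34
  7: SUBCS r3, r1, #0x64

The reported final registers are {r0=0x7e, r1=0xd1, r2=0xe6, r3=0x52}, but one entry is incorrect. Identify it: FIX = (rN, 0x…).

0: ✓ CMP  NZCV=1000
1: ✓ ADDLS  r1←0x1f
2: · MOVGT
3: ✓ SUBMI  r3←0x52
4: ✓ CMP  NZCV=0000
5: · ADDCS
6: · ADDMI
7: · SUBCS

FIX = (r1, 0x1f)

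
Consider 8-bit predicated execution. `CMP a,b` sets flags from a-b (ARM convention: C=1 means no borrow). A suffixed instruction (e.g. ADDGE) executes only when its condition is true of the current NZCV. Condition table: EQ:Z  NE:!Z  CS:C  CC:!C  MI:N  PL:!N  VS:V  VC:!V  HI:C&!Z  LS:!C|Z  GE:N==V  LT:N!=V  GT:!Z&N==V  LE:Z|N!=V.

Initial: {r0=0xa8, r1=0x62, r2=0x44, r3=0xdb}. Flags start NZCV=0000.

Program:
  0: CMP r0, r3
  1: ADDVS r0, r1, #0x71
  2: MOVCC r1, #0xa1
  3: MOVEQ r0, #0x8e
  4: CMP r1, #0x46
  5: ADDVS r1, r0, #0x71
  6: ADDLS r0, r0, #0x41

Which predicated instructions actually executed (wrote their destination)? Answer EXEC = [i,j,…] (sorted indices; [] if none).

EXEC = [2,5]

0: ✓ CMP  NZCV=1000
1: · ADDVS
2: ✓ MOVCC  r1←0xa1
3: · MOVEQ
4: ✓ CMP  NZCV=0011
5: ✓ ADDVS  r1←0x19
6: · ADDLS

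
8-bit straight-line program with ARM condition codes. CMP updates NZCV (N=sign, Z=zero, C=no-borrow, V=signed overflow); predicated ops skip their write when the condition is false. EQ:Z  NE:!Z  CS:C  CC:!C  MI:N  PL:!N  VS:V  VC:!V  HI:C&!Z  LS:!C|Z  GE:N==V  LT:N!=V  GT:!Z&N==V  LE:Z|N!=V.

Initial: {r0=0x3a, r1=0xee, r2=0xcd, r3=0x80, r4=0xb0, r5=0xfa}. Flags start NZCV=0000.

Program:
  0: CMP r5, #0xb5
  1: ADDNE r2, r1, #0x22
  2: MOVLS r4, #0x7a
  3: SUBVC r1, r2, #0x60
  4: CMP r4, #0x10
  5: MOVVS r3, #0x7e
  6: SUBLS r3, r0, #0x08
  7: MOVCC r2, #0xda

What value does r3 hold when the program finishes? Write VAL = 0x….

VAL = 0x80

[0] flags=0010 → (cmp)
[1] flags=0010 NE?T → r2=0x10
[2] flags=0010 LS?F → skip
[3] flags=0010 VC?T → r1=0xb0
[4] flags=1010 → (cmp)
[5] flags=1010 VS?F → skip
[6] flags=1010 LS?F → skip
[7] flags=1010 CC?F → skip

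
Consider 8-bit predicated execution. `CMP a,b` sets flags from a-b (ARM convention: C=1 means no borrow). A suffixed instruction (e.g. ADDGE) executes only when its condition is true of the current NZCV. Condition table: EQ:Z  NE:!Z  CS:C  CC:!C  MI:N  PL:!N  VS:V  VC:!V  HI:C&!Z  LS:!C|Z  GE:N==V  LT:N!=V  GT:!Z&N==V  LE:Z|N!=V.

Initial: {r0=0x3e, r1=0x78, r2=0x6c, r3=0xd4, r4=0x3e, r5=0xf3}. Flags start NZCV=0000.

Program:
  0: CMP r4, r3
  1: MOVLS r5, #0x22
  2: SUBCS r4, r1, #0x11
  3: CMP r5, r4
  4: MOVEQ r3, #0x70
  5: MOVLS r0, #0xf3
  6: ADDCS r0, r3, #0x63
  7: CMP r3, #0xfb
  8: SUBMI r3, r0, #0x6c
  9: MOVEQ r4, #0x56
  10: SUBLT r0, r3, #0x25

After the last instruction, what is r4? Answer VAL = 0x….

VAL = 0x3e

[0] flags=0000 → (cmp)
[1] flags=0000 LS?T → r5=0x22
[2] flags=0000 CS?F → skip
[3] flags=1000 → (cmp)
[4] flags=1000 EQ?F → skip
[5] flags=1000 LS?T → r0=0xf3
[6] flags=1000 CS?F → skip
[7] flags=1000 → (cmp)
[8] flags=1000 MI?T → r3=0x87
[9] flags=1000 EQ?F → skip
[10] flags=1000 LT?T → r0=0x62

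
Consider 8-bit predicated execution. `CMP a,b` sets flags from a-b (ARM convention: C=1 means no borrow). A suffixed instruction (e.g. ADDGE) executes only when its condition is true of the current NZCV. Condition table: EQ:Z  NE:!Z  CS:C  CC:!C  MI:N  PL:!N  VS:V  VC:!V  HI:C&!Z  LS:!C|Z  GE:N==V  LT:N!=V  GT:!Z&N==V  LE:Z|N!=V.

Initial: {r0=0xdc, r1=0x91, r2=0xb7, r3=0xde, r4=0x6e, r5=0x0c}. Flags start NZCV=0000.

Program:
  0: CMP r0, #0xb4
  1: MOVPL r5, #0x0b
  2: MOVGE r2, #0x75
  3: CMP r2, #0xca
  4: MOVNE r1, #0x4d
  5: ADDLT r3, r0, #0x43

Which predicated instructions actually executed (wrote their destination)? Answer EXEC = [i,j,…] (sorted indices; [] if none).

EXEC = [1,2,4]

[0] flags=0010 → (cmp)
[1] flags=0010 PL?T → r5=0x0b
[2] flags=0010 GE?T → r2=0x75
[3] flags=1001 → (cmp)
[4] flags=1001 NE?T → r1=0x4d
[5] flags=1001 LT?F → skip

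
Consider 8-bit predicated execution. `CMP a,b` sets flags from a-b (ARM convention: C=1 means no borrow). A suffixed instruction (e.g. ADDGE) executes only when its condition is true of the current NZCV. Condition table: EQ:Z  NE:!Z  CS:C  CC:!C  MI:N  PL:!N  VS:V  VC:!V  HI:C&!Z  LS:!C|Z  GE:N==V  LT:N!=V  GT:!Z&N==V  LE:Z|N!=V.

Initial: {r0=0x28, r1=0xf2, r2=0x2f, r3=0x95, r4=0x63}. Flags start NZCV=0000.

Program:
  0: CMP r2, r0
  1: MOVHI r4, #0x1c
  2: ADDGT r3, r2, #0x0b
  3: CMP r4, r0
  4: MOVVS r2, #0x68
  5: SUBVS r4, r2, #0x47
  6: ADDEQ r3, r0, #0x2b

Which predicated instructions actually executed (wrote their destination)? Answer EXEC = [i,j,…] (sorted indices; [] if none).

[0] flags=0010 → (cmp)
[1] flags=0010 HI?T → r4=0x1c
[2] flags=0010 GT?T → r3=0x3a
[3] flags=1000 → (cmp)
[4] flags=1000 VS?F → skip
[5] flags=1000 VS?F → skip
[6] flags=1000 EQ?F → skip

EXEC = [1,2]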